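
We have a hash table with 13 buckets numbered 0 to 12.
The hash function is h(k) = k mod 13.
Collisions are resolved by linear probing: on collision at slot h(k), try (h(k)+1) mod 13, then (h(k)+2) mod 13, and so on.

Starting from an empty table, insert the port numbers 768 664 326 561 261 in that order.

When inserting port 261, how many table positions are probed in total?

768 hashes to 1; slot 1 is free → place at 1.
664 hashes to 1; 1 taken → place at 2.
326 hashes to 1; 1,2 taken → place at 3.
561 hashes to 2; 2,3 taken → place at 4.
261 hashes to 1; 1,2,3,4 taken → place at 5.
Table: [—, 768, 664, 326, 561, 261, —, —, —, —, —, —, —]

5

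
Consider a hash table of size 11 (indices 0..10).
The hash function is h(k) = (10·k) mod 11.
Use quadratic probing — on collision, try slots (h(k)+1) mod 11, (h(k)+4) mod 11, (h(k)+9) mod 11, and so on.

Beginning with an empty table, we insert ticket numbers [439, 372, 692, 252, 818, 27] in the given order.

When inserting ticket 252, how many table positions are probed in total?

4

439 hashes to 1; slot 1 is free → place at 1.
372 hashes to 2; slot 2 is free → place at 2.
692 hashes to 1; 1,2 taken → place at 5.
252 hashes to 1; 1,2,5 taken → place at 10.
818 hashes to 7; slot 7 is free → place at 7.
27 hashes to 6; slot 6 is free → place at 6.
Table: [., 439, 372, ., ., 692, 27, 818, ., ., 252]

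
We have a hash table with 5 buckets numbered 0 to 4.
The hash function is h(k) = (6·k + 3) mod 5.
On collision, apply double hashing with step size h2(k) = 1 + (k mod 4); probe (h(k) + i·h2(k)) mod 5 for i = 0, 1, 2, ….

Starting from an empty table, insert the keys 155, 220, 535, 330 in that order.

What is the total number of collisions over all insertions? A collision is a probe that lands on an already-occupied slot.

155 hashes to 3; slot 3 is free → place at 3.
220 hashes to 3, h2=1; 3 taken → place at 4.
535 hashes to 3, h2=4; 3 taken → place at 2.
330 hashes to 3, h2=3; 3 taken → place at 1.
Table: [., 330, 535, 155, 220]

3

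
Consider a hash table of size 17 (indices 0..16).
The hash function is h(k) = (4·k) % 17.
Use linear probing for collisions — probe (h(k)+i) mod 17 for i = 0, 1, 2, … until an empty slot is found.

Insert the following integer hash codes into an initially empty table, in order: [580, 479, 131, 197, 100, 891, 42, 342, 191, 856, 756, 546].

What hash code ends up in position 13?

546

580 hashes to 8; slot 8 is free => place at 8.
479 hashes to 12; slot 12 is free => place at 12.
131 hashes to 14; slot 14 is free => place at 14.
197 hashes to 6; slot 6 is free => place at 6.
100 hashes to 9; slot 9 is free => place at 9.
891 hashes to 11; slot 11 is free => place at 11.
42 hashes to 15; slot 15 is free => place at 15.
342 hashes to 8; 8,9 taken => place at 10.
191 hashes to 16; slot 16 is free => place at 16.
856 hashes to 7; slot 7 is free => place at 7.
756 hashes to 15; 15,16 taken => place at 0.
546 hashes to 8; 8,9,10,11,12 taken => place at 13.
Table: [756, —, —, —, —, —, 197, 856, 580, 100, 342, 891, 479, 546, 131, 42, 191]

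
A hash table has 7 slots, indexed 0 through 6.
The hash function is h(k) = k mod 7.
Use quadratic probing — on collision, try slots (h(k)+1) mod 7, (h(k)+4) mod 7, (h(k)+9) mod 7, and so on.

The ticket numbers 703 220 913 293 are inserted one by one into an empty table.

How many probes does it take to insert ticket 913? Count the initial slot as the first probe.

3

703: h=3 -> slot 3
220: h=3, probe 3,4 -> slot 4
913: h=3, probe 3,4,0 -> slot 0
293: h=6 -> slot 6
Table: [913, ., ., 703, 220, ., 293]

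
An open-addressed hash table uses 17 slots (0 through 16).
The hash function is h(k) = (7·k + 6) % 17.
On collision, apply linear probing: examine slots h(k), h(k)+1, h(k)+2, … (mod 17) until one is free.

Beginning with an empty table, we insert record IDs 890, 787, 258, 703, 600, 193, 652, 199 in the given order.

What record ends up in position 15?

890: h=14 → slot 14
787: h=7 → slot 7
258: h=10 → slot 10
703: h=14, probe 14,15 → slot 15
600: h=7, probe 7,8 → slot 8
193: h=14, probe 14,15,16 → slot 16
652: h=14, probe 14,15,16,0 → slot 0
199: h=5 → slot 5
Table: [652, —, —, —, —, 199, —, 787, 600, —, 258, —, —, —, 890, 703, 193]

703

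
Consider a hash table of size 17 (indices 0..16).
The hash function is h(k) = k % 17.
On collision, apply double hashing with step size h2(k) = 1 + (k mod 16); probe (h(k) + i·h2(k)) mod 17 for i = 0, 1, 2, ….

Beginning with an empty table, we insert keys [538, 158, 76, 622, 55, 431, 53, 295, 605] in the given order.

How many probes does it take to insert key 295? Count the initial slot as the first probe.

538: h=11 => slot 11
158: h=5 => slot 5
76: h=8 => slot 8
622: h=10 => slot 10
55: h=4 => slot 4
431: h=6 => slot 6
53: h=2 => slot 2
295: h=6, h2=8, probe 6,14 => slot 14
605: h=10, h2=14, probe 10,7 => slot 7
Table: [-, -, 53, -, 55, 158, 431, 605, 76, -, 622, 538, -, -, 295, -, -]

2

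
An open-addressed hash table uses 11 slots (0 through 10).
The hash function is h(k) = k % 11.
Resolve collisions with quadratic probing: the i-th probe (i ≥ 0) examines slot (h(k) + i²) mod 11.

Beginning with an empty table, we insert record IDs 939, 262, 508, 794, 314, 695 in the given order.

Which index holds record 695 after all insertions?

939: h=4 => slot 4
262: h=9 => slot 9
508: h=2 => slot 2
794: h=2, probe 2,3 => slot 3
314: h=6 => slot 6
695: h=2, probe 2,3,6,0 => slot 0
Table: [695, —, 508, 794, 939, —, 314, —, —, 262, —]

0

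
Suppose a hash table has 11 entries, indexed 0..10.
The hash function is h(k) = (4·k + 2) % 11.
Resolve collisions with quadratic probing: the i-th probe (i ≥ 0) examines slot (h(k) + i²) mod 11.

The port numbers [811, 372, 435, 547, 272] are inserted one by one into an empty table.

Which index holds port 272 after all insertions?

10

811: h=1 => slot 1
372: h=5 => slot 5
435: h=4 => slot 4
547: h=1, probe 1,2 => slot 2
272: h=1, probe 1,2,5,10 => slot 10
Table: [—, 811, 547, —, 435, 372, —, —, —, —, 272]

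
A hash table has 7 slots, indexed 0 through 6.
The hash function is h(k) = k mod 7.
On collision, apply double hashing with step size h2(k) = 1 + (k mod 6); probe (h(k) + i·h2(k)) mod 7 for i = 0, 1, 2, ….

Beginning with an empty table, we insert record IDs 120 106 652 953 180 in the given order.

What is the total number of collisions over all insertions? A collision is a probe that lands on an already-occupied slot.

4

120: h=1 -> slot 1
106: h=1, h2=5, probe 1,6 -> slot 6
652: h=1, h2=5, probe 1,6,4 -> slot 4
953: h=1, h2=6, probe 1,0 -> slot 0
180: h=5 -> slot 5
Table: [953, 120, ∅, ∅, 652, 180, 106]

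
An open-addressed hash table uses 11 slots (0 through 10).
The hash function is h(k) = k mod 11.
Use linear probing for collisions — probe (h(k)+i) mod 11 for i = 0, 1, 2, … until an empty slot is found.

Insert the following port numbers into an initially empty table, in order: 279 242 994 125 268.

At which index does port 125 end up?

279: h=4 -> slot 4
242: h=0 -> slot 0
994: h=4, probe 4,5 -> slot 5
125: h=4, probe 4,5,6 -> slot 6
268: h=4, probe 4,5,6,7 -> slot 7
Table: [242, _, _, _, 279, 994, 125, 268, _, _, _]

6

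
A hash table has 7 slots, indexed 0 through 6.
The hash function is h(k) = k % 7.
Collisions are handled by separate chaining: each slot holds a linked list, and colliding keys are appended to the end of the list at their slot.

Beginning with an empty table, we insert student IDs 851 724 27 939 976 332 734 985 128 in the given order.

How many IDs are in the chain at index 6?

2

Insert 851: h=4, bucket 4 empty → new chain.
Insert 724: h=3, bucket 3 empty → new chain.
Insert 27: h=6, bucket 6 empty → new chain.
Insert 939: h=1, bucket 1 empty → new chain.
Insert 976: h=3, bucket 3 nonempty → append to chain.
Insert 332: h=3, bucket 3 nonempty → append to chain.
Insert 734: h=6, bucket 6 nonempty → append to chain.
Insert 985: h=5, bucket 5 empty → new chain.
Insert 128: h=2, bucket 2 empty → new chain.
Final buckets:
0: _
1: 939
2: 128
3: 724 -> 976 -> 332
4: 851
5: 985
6: 27 -> 734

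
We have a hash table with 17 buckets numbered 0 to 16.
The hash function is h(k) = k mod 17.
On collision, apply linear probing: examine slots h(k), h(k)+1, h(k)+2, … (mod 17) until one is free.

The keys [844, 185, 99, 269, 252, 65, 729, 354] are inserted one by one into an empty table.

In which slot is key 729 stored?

2

844 hashes to 11; slot 11 is free => place at 11.
185 hashes to 15; slot 15 is free => place at 15.
99 hashes to 14; slot 14 is free => place at 14.
269 hashes to 14; 14,15 taken => place at 16.
252 hashes to 14; 14,15,16 taken => place at 0.
65 hashes to 14; 14,15,16,0 taken => place at 1.
729 hashes to 15; 15,16,0,1 taken => place at 2.
354 hashes to 14; 14,15,16,0,1,2 taken => place at 3.
Table: [252, 65, 729, 354, —, —, —, —, —, —, —, 844, —, —, 99, 185, 269]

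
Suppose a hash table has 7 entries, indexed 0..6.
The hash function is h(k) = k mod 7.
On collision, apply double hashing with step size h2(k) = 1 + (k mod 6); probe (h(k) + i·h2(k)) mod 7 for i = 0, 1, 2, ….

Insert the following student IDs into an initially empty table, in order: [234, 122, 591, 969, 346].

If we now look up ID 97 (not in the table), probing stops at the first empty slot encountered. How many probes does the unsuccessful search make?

4

Insert 234: h=3, slot 3 empty => index 3.
Insert 122: h=3, h2=3, slot 3 occupied => index 6.
Insert 591: h=3, h2=4, slot 3 occupied => index 0.
Insert 969: h=3, h2=4, slots 3,0 occupied => index 4.
Insert 346: h=3, h2=5, slot 3 occupied => index 1.
Table: [591, 346, -, 234, 969, -, 122]
Lookup 97: h=6, h2=2, probe 6,1,3,5 → slot 5 empty, not found.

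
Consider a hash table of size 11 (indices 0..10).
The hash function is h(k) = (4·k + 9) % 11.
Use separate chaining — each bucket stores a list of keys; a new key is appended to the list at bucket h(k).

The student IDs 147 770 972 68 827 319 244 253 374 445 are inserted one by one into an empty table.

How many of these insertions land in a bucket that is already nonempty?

Insert 147: h=3, bucket 3 empty → new chain.
Insert 770: h=9, bucket 9 empty → new chain.
Insert 972: h=3, bucket 3 nonempty → append to chain.
Insert 68: h=6, bucket 6 empty → new chain.
Insert 827: h=6, bucket 6 nonempty → append to chain.
Insert 319: h=9, bucket 9 nonempty → append to chain.
Insert 244: h=6, bucket 6 nonempty → append to chain.
Insert 253: h=9, bucket 9 nonempty → append to chain.
Insert 374: h=9, bucket 9 nonempty → append to chain.
Insert 445: h=7, bucket 7 empty → new chain.
Final buckets:
0: _
1: _
2: _
3: 147 -> 972
4: _
5: _
6: 68 -> 827 -> 244
7: 445
8: _
9: 770 -> 319 -> 253 -> 374
10: _

6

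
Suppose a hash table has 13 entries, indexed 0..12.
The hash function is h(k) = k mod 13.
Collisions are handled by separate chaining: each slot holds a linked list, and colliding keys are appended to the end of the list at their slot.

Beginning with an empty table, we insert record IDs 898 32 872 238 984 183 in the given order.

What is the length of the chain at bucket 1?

Insert 898: h=1, bucket 1 empty → new chain.
Insert 32: h=6, bucket 6 empty → new chain.
Insert 872: h=1, bucket 1 nonempty → append to chain.
Insert 238: h=4, bucket 4 empty → new chain.
Insert 984: h=9, bucket 9 empty → new chain.
Insert 183: h=1, bucket 1 nonempty → append to chain.
Final buckets:
0: -
1: 898 -> 872 -> 183
2: -
3: -
4: 238
5: -
6: 32
7: -
8: -
9: 984
10: -
11: -
12: -

3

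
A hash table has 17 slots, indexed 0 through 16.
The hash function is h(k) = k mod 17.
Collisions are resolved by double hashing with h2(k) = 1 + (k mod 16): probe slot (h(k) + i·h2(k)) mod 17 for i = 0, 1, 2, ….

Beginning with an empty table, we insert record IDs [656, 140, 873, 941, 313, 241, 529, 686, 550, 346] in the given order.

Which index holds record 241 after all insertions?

Insert 656: h=10, slot 10 empty → index 10.
Insert 140: h=4, slot 4 empty → index 4.
Insert 873: h=6, slot 6 empty → index 6.
Insert 941: h=6, h2=14, slot 6 occupied → index 3.
Insert 313: h=7, slot 7 empty → index 7.
Insert 241: h=3, h2=2, slot 3 occupied → index 5.
Insert 529: h=2, slot 2 empty → index 2.
Insert 686: h=6, h2=15, slots 6,4,2 occupied → index 0.
Insert 550: h=6, h2=7, slot 6 occupied → index 13.
Insert 346: h=6, h2=11, slots 6,0 occupied → index 11.
Table: [686, -, 529, 941, 140, 241, 873, 313, -, -, 656, 346, -, 550, -, -, -]

5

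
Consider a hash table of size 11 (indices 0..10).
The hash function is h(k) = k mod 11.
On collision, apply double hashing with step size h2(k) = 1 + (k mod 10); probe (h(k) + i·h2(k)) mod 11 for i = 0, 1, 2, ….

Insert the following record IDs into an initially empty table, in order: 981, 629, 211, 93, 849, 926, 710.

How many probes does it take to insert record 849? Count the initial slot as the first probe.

Insert 981: h=2, slot 2 empty → index 2.
Insert 629: h=2, h2=10, slot 2 occupied → index 1.
Insert 211: h=2, h2=2, slot 2 occupied → index 4.
Insert 93: h=5, slot 5 empty → index 5.
Insert 849: h=2, h2=10, slots 2,1 occupied → index 0.
Insert 926: h=2, h2=7, slot 2 occupied → index 9.
Insert 710: h=6, slot 6 empty → index 6.
Table: [849, 629, 981, ∅, 211, 93, 710, ∅, ∅, 926, ∅]

3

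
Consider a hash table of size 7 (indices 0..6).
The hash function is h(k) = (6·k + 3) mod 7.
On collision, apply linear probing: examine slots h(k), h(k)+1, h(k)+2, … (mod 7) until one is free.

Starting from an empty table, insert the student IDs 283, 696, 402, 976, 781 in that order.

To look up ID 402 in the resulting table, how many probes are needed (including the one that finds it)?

Insert 283: h=0, slot 0 empty -> index 0.
Insert 696: h=0, slot 0 occupied -> index 1.
Insert 402: h=0, slots 0,1 occupied -> index 2.
Insert 976: h=0, slots 0,1,2 occupied -> index 3.
Insert 781: h=6, slot 6 empty -> index 6.
Table: [283, 696, 402, 976, ∅, ∅, 781]
Lookup 402: h=0, probe 0,1,2 → found at 2.

3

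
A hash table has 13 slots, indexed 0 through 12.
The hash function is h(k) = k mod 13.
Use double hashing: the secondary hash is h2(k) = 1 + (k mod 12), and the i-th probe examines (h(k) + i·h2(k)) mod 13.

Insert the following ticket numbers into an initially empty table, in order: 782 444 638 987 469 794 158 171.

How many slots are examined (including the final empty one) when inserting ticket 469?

782 hashes to 2; slot 2 is free → place at 2.
444 hashes to 2, h2=1; 2 taken → place at 3.
638 hashes to 1; slot 1 is free → place at 1.
987 hashes to 12; slot 12 is free → place at 12.
469 hashes to 1, h2=2; 1,3 taken → place at 5.
794 hashes to 1, h2=3; 1 taken → place at 4.
158 hashes to 2, h2=3; 2,5 taken → place at 8.
171 hashes to 2, h2=4; 2 taken → place at 6.
Table: [., 638, 782, 444, 794, 469, 171, ., 158, ., ., ., 987]

3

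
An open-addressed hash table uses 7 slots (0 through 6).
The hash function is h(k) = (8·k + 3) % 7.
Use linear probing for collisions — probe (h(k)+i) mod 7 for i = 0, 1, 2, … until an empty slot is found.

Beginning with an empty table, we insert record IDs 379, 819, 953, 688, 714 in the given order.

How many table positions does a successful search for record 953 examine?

2

379 hashes to 4; slot 4 is free => place at 4.
819 hashes to 3; slot 3 is free => place at 3.
953 hashes to 4; 4 taken => place at 5.
688 hashes to 5; 5 taken => place at 6.
714 hashes to 3; 3,4,5,6 taken => place at 0.
Table: [714, ., ., 819, 379, 953, 688]
Lookup 953: h=4, probe 4,5 → found at 5.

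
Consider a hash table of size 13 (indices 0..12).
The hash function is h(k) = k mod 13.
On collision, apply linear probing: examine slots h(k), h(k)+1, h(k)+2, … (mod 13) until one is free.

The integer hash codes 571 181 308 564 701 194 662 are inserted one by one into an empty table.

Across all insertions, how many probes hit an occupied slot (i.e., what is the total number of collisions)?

Insert 571: h=12, slot 12 empty => index 12.
Insert 181: h=12, slot 12 occupied => index 0.
Insert 308: h=9, slot 9 empty => index 9.
Insert 564: h=5, slot 5 empty => index 5.
Insert 701: h=12, slots 12,0 occupied => index 1.
Insert 194: h=12, slots 12,0,1 occupied => index 2.
Insert 662: h=12, slots 12,0,1,2 occupied => index 3.
Table: [181, 701, 194, 662, _, 564, _, _, _, 308, _, _, 571]

10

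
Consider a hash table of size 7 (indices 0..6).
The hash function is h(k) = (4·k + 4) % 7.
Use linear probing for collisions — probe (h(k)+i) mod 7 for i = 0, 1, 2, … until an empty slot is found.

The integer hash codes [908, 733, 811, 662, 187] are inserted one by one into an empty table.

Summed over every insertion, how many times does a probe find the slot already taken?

3

908 hashes to 3; slot 3 is free -> place at 3.
733 hashes to 3; 3 taken -> place at 4.
811 hashes to 0; slot 0 is free -> place at 0.
662 hashes to 6; slot 6 is free -> place at 6.
187 hashes to 3; 3,4 taken -> place at 5.
Table: [811, _, _, 908, 733, 187, 662]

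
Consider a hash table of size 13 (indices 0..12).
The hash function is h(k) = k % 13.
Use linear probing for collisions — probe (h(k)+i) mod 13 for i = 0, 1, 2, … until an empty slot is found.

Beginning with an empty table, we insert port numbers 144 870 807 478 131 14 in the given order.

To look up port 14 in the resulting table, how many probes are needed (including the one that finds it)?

4

144 hashes to 1; slot 1 is free => place at 1.
870 hashes to 12; slot 12 is free => place at 12.
807 hashes to 1; 1 taken => place at 2.
478 hashes to 10; slot 10 is free => place at 10.
131 hashes to 1; 1,2 taken => place at 3.
14 hashes to 1; 1,2,3 taken => place at 4.
Table: [∅, 144, 807, 131, 14, ∅, ∅, ∅, ∅, ∅, 478, ∅, 870]
Lookup 14: h=1, probe 1,2,3,4 → found at 4.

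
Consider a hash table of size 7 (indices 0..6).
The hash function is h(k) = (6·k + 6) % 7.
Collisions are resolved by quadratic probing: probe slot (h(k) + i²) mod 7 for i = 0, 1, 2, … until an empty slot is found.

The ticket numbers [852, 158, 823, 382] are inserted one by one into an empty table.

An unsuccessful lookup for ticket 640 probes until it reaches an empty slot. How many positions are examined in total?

2

852: h=1 => slot 1
158: h=2 => slot 2
823: h=2, probe 2,3 => slot 3
382: h=2, probe 2,3,6 => slot 6
Table: [∅, 852, 158, 823, ∅, ∅, 382]
Lookup 640: h=3, probe 3,4 → slot 4 empty, not found.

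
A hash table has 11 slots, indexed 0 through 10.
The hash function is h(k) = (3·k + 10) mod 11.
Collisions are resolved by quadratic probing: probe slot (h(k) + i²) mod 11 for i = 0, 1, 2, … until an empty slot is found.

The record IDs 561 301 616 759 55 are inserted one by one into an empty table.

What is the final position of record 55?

Insert 561: h=10, slot 10 empty -> index 10.
Insert 301: h=0, slot 0 empty -> index 0.
Insert 616: h=10, slots 10,0 occupied -> index 3.
Insert 759: h=10, slots 10,0,3 occupied -> index 8.
Insert 55: h=10, slots 10,0,3,8 occupied -> index 4.
Table: [301, -, -, 616, 55, -, -, -, 759, -, 561]

4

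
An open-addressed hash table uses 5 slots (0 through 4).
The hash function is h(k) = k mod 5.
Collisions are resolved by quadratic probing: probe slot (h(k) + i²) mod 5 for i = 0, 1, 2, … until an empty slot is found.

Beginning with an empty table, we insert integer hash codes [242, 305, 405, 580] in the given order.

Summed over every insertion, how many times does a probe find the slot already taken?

3

242 hashes to 2; slot 2 is free -> place at 2.
305 hashes to 0; slot 0 is free -> place at 0.
405 hashes to 0; 0 taken -> place at 1.
580 hashes to 0; 0,1 taken -> place at 4.
Table: [305, 405, 242, ., 580]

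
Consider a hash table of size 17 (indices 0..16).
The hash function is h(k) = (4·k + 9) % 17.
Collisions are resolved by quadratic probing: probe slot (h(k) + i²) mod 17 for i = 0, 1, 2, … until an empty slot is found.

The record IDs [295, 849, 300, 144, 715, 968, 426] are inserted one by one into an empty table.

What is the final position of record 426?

295: h=16 → slot 16
849: h=5 → slot 5
300: h=2 → slot 2
144: h=7 → slot 7
715: h=13 → slot 13
968: h=5, probe 5,6 → slot 6
426: h=13, probe 13,14 → slot 14
Table: [—, —, 300, —, —, 849, 968, 144, —, —, —, —, —, 715, 426, —, 295]

14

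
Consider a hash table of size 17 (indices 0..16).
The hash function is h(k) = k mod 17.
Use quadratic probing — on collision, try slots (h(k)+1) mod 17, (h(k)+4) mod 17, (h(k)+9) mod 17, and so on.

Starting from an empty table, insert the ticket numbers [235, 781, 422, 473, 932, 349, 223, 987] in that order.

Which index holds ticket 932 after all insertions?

235 hashes to 14; slot 14 is free → place at 14.
781 hashes to 16; slot 16 is free → place at 16.
422 hashes to 14; 14 taken → place at 15.
473 hashes to 14; 14,15 taken → place at 1.
932 hashes to 14; 14,15,1 taken → place at 6.
349 hashes to 9; slot 9 is free → place at 9.
223 hashes to 2; slot 2 is free → place at 2.
987 hashes to 1; 1,2 taken → place at 5.
Table: [-, 473, 223, -, -, 987, 932, -, -, 349, -, -, -, -, 235, 422, 781]

6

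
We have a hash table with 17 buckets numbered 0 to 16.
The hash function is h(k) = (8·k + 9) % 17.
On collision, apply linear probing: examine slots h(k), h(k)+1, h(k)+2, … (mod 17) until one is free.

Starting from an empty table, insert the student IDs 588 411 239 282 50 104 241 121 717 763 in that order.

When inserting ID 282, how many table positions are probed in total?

588: h=4 -> slot 4
411: h=16 -> slot 16
239: h=0 -> slot 0
282: h=4, probe 4,5 -> slot 5
50: h=1 -> slot 1
104: h=8 -> slot 8
241: h=16, probe 16,0,1,2 -> slot 2
121: h=8, probe 8,9 -> slot 9
717: h=16, probe 16,0,1,2,3 -> slot 3
763: h=10 -> slot 10
Table: [239, 50, 241, 717, 588, 282, ∅, ∅, 104, 121, 763, ∅, ∅, ∅, ∅, ∅, 411]

2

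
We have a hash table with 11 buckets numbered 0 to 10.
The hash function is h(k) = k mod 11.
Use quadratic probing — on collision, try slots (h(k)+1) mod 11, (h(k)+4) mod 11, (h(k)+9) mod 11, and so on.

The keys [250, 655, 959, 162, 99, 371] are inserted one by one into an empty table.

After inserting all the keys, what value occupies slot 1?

250: h=8 → slot 8
655: h=6 → slot 6
959: h=2 → slot 2
162: h=8, probe 8,9 → slot 9
99: h=0 → slot 0
371: h=8, probe 8,9,1 → slot 1
Table: [99, 371, 959, —, —, —, 655, —, 250, 162, —]

371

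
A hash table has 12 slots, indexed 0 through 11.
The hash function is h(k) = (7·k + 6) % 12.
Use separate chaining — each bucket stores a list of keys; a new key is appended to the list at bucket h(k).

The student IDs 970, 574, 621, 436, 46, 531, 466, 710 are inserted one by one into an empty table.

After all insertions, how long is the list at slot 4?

970 -> bucket 4
574 -> bucket 4 (collision)
621 -> bucket 9
436 -> bucket 10
46 -> bucket 4 (collision)
531 -> bucket 3
466 -> bucket 4 (collision)
710 -> bucket 8
Final buckets:
0: _
1: _
2: _
3: 531
4: 970 -> 574 -> 46 -> 466
5: _
6: _
7: _
8: 710
9: 621
10: 436
11: _

4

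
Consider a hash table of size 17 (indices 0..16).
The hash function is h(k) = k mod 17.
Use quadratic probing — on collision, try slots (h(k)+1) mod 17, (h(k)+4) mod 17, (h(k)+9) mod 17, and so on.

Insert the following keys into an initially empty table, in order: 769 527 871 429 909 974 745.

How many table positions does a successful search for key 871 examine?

2

769: h=4 → slot 4
527: h=0 → slot 0
871: h=4, probe 4,5 → slot 5
429: h=4, probe 4,5,8 → slot 8
909: h=8, probe 8,9 → slot 9
974: h=5, probe 5,6 → slot 6
745: h=14 → slot 14
Table: [527, ., ., ., 769, 871, 974, ., 429, 909, ., ., ., ., 745, ., .]
Lookup 871: h=4, probe 4,5 → found at 5.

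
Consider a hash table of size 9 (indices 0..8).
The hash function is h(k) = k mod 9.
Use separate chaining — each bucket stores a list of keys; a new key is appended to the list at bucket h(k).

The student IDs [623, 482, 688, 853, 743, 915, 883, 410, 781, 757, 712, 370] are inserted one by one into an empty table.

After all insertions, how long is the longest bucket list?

Insert 623: h=2, bucket 2 empty -> new chain.
Insert 482: h=5, bucket 5 empty -> new chain.
Insert 688: h=4, bucket 4 empty -> new chain.
Insert 853: h=7, bucket 7 empty -> new chain.
Insert 743: h=5, bucket 5 nonempty -> append to chain.
Insert 915: h=6, bucket 6 empty -> new chain.
Insert 883: h=1, bucket 1 empty -> new chain.
Insert 410: h=5, bucket 5 nonempty -> append to chain.
Insert 781: h=7, bucket 7 nonempty -> append to chain.
Insert 757: h=1, bucket 1 nonempty -> append to chain.
Insert 712: h=1, bucket 1 nonempty -> append to chain.
Insert 370: h=1, bucket 1 nonempty -> append to chain.
Final buckets:
0: _
1: 883 -> 757 -> 712 -> 370
2: 623
3: _
4: 688
5: 482 -> 743 -> 410
6: 915
7: 853 -> 781
8: _

4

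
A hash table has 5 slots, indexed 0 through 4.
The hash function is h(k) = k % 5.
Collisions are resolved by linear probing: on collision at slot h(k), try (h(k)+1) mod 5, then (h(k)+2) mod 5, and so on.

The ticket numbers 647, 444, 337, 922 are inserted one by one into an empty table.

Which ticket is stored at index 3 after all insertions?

Insert 647: h=2, slot 2 empty => index 2.
Insert 444: h=4, slot 4 empty => index 4.
Insert 337: h=2, slot 2 occupied => index 3.
Insert 922: h=2, slots 2,3,4 occupied => index 0.
Table: [922, -, 647, 337, 444]

337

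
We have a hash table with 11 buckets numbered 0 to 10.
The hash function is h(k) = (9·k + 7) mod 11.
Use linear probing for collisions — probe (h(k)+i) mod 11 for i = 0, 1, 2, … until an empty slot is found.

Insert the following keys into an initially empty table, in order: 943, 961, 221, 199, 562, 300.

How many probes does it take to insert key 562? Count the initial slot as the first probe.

3

Insert 943: h=2, slot 2 empty → index 2.
Insert 961: h=10, slot 10 empty → index 10.
Insert 221: h=5, slot 5 empty → index 5.
Insert 199: h=5, slot 5 occupied → index 6.
Insert 562: h=5, slots 5,6 occupied → index 7.
Insert 300: h=1, slot 1 empty → index 1.
Table: [_, 300, 943, _, _, 221, 199, 562, _, _, 961]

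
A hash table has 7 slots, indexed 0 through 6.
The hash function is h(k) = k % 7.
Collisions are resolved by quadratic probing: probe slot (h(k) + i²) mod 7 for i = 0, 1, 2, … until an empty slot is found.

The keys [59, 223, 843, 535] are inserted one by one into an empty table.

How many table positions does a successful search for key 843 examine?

2

59: h=3 → slot 3
223: h=6 → slot 6
843: h=3, probe 3,4 → slot 4
535: h=3, probe 3,4,0 → slot 0
Table: [535, ., ., 59, 843, ., 223]
Lookup 843: h=3, probe 3,4 → found at 4.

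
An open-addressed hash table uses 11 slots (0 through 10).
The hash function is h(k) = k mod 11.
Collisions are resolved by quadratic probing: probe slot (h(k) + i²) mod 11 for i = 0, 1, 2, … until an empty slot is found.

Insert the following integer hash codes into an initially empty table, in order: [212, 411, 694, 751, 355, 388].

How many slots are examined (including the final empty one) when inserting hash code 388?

Insert 212: h=3, slot 3 empty -> index 3.
Insert 411: h=4, slot 4 empty -> index 4.
Insert 694: h=1, slot 1 empty -> index 1.
Insert 751: h=3, slots 3,4 occupied -> index 7.
Insert 355: h=3, slots 3,4,7,1 occupied -> index 8.
Insert 388: h=3, slots 3,4,7,1,8 occupied -> index 6.
Table: [., 694, ., 212, 411, ., 388, 751, 355, ., .]

6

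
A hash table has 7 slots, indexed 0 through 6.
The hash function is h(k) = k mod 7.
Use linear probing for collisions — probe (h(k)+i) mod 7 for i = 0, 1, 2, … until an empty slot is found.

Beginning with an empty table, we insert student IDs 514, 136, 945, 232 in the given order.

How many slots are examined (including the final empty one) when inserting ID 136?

2

514: h=3 -> slot 3
136: h=3, probe 3,4 -> slot 4
945: h=0 -> slot 0
232: h=1 -> slot 1
Table: [945, 232, -, 514, 136, -, -]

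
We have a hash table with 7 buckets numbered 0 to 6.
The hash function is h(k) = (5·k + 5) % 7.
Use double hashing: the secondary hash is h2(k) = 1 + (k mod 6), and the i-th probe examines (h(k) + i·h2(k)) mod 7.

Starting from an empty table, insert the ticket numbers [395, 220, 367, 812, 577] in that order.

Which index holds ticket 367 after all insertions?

1

395: h=6 → slot 6
220: h=6, h2=5, probe 6,4 → slot 4
367: h=6, h2=2, probe 6,1 → slot 1
812: h=5 → slot 5
577: h=6, h2=2, probe 6,1,3 → slot 3
Table: [—, 367, —, 577, 220, 812, 395]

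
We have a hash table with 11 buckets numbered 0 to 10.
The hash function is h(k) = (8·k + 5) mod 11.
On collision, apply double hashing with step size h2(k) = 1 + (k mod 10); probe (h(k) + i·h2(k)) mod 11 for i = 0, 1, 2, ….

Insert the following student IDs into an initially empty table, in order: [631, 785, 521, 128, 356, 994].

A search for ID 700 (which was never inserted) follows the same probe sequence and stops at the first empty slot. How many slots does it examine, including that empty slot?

Insert 631: h=4, slot 4 empty -> index 4.
Insert 785: h=4, h2=6, slot 4 occupied -> index 10.
Insert 521: h=4, h2=2, slot 4 occupied -> index 6.
Insert 128: h=6, h2=9, slots 6,4 occupied -> index 2.
Insert 356: h=4, h2=7, slot 4 occupied -> index 0.
Insert 994: h=4, h2=5, slot 4 occupied -> index 9.
Table: [356, ., 128, ., 631, ., 521, ., ., 994, 785]
Lookup 700: h=6, h2=1, probe 6,7 → slot 7 empty, not found.

2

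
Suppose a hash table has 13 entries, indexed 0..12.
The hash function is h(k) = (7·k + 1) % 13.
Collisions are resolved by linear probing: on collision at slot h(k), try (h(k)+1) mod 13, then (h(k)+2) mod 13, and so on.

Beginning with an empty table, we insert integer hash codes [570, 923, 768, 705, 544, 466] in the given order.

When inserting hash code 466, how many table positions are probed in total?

4

570 hashes to 0; slot 0 is free -> place at 0.
923 hashes to 1; slot 1 is free -> place at 1.
768 hashes to 8; slot 8 is free -> place at 8.
705 hashes to 9; slot 9 is free -> place at 9.
544 hashes to 0; 0,1 taken -> place at 2.
466 hashes to 0; 0,1,2 taken -> place at 3.
Table: [570, 923, 544, 466, _, _, _, _, 768, 705, _, _, _]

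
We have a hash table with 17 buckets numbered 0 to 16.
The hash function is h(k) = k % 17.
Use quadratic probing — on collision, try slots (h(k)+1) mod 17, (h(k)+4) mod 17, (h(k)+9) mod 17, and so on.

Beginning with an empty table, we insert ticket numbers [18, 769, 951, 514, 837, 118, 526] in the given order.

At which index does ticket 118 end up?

0

18: h=1 -> slot 1
769: h=4 -> slot 4
951: h=16 -> slot 16
514: h=4, probe 4,5 -> slot 5
837: h=4, probe 4,5,8 -> slot 8
118: h=16, probe 16,0 -> slot 0
526: h=16, probe 16,0,3 -> slot 3
Table: [118, 18, —, 526, 769, 514, —, —, 837, —, —, —, —, —, —, —, 951]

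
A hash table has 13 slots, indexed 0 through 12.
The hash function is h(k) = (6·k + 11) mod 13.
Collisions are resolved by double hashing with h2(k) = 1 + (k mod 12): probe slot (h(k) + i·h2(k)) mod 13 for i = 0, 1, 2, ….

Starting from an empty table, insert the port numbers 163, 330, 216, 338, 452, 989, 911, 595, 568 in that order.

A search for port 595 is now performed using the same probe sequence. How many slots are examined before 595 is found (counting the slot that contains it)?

163: h=1 → slot 1
330: h=2 → slot 2
216: h=7 → slot 7
338: h=11 → slot 11
452: h=6 → slot 6
989: h=4 → slot 4
911: h=4, h2=12, probe 4,3 → slot 3
595: h=6, h2=8, probe 6,1,9 → slot 9
568: h=0 → slot 0
Table: [568, 163, 330, 911, 989, -, 452, 216, -, 595, -, 338, -]
Lookup 595: h=6, h2=8, probe 6,1,9 → found at 9.

3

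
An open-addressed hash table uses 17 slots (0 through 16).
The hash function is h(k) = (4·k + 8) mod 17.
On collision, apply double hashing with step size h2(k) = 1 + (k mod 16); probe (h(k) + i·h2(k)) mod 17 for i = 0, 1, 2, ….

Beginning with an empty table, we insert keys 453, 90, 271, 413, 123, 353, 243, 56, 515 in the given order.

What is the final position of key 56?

3

453: h=1 -> slot 1
90: h=11 -> slot 11
271: h=4 -> slot 4
413: h=11, h2=14, probe 11,8 -> slot 8
123: h=7 -> slot 7
353: h=9 -> slot 9
243: h=11, h2=4, probe 11,15 -> slot 15
56: h=11, h2=9, probe 11,3 -> slot 3
515: h=11, h2=4, probe 11,15,2 -> slot 2
Table: [—, 453, 515, 56, 271, —, —, 123, 413, 353, —, 90, —, —, —, 243, —]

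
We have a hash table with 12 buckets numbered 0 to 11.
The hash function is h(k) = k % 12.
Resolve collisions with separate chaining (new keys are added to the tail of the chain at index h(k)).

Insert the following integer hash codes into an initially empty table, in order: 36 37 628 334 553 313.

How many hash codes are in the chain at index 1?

36 → bucket 0
37 → bucket 1
628 → bucket 4
334 → bucket 10
553 → bucket 1 (collision)
313 → bucket 1 (collision)
Final buckets:
0: 36
1: 37 -> 553 -> 313
2: _
3: _
4: 628
5: _
6: _
7: _
8: _
9: _
10: 334
11: _

3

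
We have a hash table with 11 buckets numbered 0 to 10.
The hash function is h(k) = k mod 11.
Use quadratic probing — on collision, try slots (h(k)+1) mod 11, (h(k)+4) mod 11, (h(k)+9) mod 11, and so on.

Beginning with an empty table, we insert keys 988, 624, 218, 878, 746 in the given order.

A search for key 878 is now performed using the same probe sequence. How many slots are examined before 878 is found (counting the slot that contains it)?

3

988 hashes to 9; slot 9 is free → place at 9.
624 hashes to 8; slot 8 is free → place at 8.
218 hashes to 9; 9 taken → place at 10.
878 hashes to 9; 9,10 taken → place at 2.
746 hashes to 9; 9,10,2 taken → place at 7.
Table: [-, -, 878, -, -, -, -, 746, 624, 988, 218]
Lookup 878: h=9, probe 9,10,2 → found at 2.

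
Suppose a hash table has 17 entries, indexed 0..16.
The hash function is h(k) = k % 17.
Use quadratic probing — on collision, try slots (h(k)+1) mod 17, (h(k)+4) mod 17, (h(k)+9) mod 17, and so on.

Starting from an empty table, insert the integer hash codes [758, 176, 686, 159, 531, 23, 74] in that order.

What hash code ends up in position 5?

758: h=10 → slot 10
176: h=6 → slot 6
686: h=6, probe 6,7 → slot 7
159: h=6, probe 6,7,10,15 → slot 15
531: h=4 → slot 4
23: h=6, probe 6,7,10,15,5 → slot 5
74: h=6, probe 6,7,10,15,5,14 → slot 14
Table: [—, —, —, —, 531, 23, 176, 686, —, —, 758, —, —, —, 74, 159, —]

23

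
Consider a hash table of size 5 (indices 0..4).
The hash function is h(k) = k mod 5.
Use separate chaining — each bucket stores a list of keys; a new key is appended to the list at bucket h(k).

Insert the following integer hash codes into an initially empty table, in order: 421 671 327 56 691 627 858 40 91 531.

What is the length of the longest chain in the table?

Insert 421: h=1, bucket 1 empty → new chain.
Insert 671: h=1, bucket 1 nonempty → append to chain.
Insert 327: h=2, bucket 2 empty → new chain.
Insert 56: h=1, bucket 1 nonempty → append to chain.
Insert 691: h=1, bucket 1 nonempty → append to chain.
Insert 627: h=2, bucket 2 nonempty → append to chain.
Insert 858: h=3, bucket 3 empty → new chain.
Insert 40: h=0, bucket 0 empty → new chain.
Insert 91: h=1, bucket 1 nonempty → append to chain.
Insert 531: h=1, bucket 1 nonempty → append to chain.
Final buckets:
0: 40
1: 421 -> 671 -> 56 -> 691 -> 91 -> 531
2: 327 -> 627
3: 858
4: _

6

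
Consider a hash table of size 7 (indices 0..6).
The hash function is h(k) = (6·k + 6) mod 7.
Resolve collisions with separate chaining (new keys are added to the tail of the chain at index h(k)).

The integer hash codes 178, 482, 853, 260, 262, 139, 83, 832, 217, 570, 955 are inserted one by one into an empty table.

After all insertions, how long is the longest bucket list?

5

178 → bucket 3
482 → bucket 0
853 → bucket 0 (collision)
260 → bucket 5
262 → bucket 3 (collision)
139 → bucket 0 (collision)
83 → bucket 0 (collision)
832 → bucket 0 (collision)
217 → bucket 6
570 → bucket 3 (collision)
955 → bucket 3 (collision)
Final buckets:
0: 482 -> 853 -> 139 -> 83 -> 832
1: —
2: —
3: 178 -> 262 -> 570 -> 955
4: —
5: 260
6: 217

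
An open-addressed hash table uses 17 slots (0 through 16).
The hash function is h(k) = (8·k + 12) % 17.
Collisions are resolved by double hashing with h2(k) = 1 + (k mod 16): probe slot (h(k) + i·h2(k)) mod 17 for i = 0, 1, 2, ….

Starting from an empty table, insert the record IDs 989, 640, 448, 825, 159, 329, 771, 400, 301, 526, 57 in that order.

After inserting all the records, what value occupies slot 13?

989: h=2 => slot 2
640: h=15 => slot 15
448: h=9 => slot 9
825: h=16 => slot 16
159: h=9, h2=16, probe 9,8 => slot 8
329: h=9, h2=10, probe 9,2,12 => slot 12
771: h=9, h2=4, probe 9,13 => slot 13
400: h=16, h2=1, probe 16,0 => slot 0
301: h=6 => slot 6
526: h=4 => slot 4
57: h=9, h2=10, probe 9,2,12,5 => slot 5
Table: [400, _, 989, _, 526, 57, 301, _, 159, 448, _, _, 329, 771, _, 640, 825]

771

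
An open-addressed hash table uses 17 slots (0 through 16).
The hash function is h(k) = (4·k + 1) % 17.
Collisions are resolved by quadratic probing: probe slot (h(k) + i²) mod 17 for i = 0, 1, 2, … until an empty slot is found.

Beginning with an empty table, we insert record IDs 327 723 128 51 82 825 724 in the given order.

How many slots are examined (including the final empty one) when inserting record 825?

3

Insert 327: h=0, slot 0 empty → index 0.
Insert 723: h=3, slot 3 empty → index 3.
Insert 128: h=3, slot 3 occupied → index 4.
Insert 51: h=1, slot 1 empty → index 1.
Insert 82: h=6, slot 6 empty → index 6.
Insert 825: h=3, slots 3,4 occupied → index 7.
Insert 724: h=7, slot 7 occupied → index 8.
Table: [327, 51, _, 723, 128, _, 82, 825, 724, _, _, _, _, _, _, _, _]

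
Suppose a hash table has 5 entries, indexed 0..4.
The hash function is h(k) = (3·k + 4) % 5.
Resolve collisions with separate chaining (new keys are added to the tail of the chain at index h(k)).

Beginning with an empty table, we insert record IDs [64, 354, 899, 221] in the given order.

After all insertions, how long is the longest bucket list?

Insert 64: h=1, bucket 1 empty → new chain.
Insert 354: h=1, bucket 1 nonempty → append to chain.
Insert 899: h=1, bucket 1 nonempty → append to chain.
Insert 221: h=2, bucket 2 empty → new chain.
Final buckets:
0: _
1: 64 -> 354 -> 899
2: 221
3: _
4: _

3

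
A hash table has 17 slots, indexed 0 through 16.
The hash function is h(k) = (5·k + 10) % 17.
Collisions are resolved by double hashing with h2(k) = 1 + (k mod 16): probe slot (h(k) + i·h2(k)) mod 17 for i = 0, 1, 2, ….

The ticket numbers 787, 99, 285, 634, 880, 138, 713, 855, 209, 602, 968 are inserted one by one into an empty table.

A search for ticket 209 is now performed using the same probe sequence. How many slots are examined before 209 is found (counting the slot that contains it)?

6

787: h=1 -> slot 1
99: h=12 -> slot 12
285: h=7 -> slot 7
634: h=1, h2=11, probe 1,12,6 -> slot 6
880: h=7, h2=1, probe 7,8 -> slot 8
138: h=3 -> slot 3
713: h=5 -> slot 5
855: h=1, h2=8, probe 1,9 -> slot 9
209: h=1, h2=2, probe 1,3,5,7,9,11 -> slot 11
602: h=11, h2=11, probe 11,5,16 -> slot 16
968: h=5, h2=9, probe 5,14 -> slot 14
Table: [_, 787, _, 138, _, 713, 634, 285, 880, 855, _, 209, 99, _, 968, _, 602]
Lookup 209: h=1, h2=2, probe 1,3,5,7,9,11 → found at 11.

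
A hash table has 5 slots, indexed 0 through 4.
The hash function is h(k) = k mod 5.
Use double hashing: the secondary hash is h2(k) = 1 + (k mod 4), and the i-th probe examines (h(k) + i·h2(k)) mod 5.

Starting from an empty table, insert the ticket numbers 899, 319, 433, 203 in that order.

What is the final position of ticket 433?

Insert 899: h=4, slot 4 empty -> index 4.
Insert 319: h=4, h2=4, slot 4 occupied -> index 3.
Insert 433: h=3, h2=2, slot 3 occupied -> index 0.
Insert 203: h=3, h2=4, slot 3 occupied -> index 2.
Table: [433, ., 203, 319, 899]

0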